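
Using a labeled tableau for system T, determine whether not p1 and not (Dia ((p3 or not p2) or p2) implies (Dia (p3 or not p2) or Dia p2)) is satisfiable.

1. not p1 and not (Dia ((p3 or not p2) or p2) implies (Dia (p3 or not p2) or Dia p2)), u
2. not p1, u   [and-rule on 1]
3. not (Dia ((p3 or not p2) or p2) implies (Dia (p3 or not p2) or Dia p2)), u   [and-rule on 1]
4. Dia ((p3 or not p2) or p2), u   [neg-implies-rule on 3]
5. not (Dia (p3 or not p2) or Dia p2), u   [neg-implies-rule on 3]
6. not Dia (p3 or not p2), u   [neg-or-rule on 5]
7. not Dia p2, u   [neg-or-rule on 5]
8. not (p3 or not p2), u   [neg-Dia-rule on 6 via uRu]
9. not p3, u   [neg-or-rule on 8]
10. p2, u   [neg-or-rule on 8]
11. not p2, u   [neg-Dia-rule on 7 via uRu]
Accessibility: uRu
Branch closes: p2 and not p2 both at u.
All branches of the tableau close; one closing branch shown above.

Unsatisfiable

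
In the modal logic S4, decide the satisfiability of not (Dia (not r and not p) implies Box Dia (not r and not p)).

Satisfiable

1. not (Dia (not r and not p) implies Box Dia (not r and not p)), 0
2. Dia (not r and not p), 0
3. not Box Dia (not r and not p), 0
4. not r and not p, 1
5. not r, 1
6. not p, 1
7. not Dia (not r and not p), 2
8. not (not r and not p), 2
9. p, 2
Accessibility: 0R0, 0R1, 0R2, 1R1, 2R2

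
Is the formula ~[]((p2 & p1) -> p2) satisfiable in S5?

No, unsatisfiable

1. ~[]((p2 & p1) -> p2), w0
2. ~((p2 & p1) -> p2), w1
3. p2 & p1, w1
4. ~p2, w1
5. p2, w1
6. p1, w1
Accessibility: w0Rw0, w0Rw1, w1Rw0, w1Rw1
Branch closes: p2 and ~p2 both at w1.
(One branch shown.) All branches close.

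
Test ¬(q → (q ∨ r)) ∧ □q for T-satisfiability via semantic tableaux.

1. ¬(q → (q ∨ r)) ∧ □q, u
2. ¬(q → (q ∨ r)), u
3. □q, u
4. q, u
5. ¬(q ∨ r), u
6. ¬q, u
7. ¬r, u
Accessibility: uRu
Branch closes: q and ¬q both at u.
All branches of the tableau close; one closing branch shown above.

Unsatisfiable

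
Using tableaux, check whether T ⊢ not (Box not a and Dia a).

Valid in T

Tableau for the negation Box not a and Dia a:
1. Box not a and Dia a, 0
2. Box not a, 0
3. Dia a, 0
4. not a, 0
5. a, 1
6. not a, 1
Accessibility: 0R0, 0R1, 1R1
Branch closes: a and not a both at 1.
All branches of the negation close; one closing branch shown above.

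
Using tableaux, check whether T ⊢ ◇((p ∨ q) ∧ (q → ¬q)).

Tableau for the negation ¬◇((p ∨ q) ∧ (q → ¬q)):
1. ¬◇((p ∨ q) ∧ (q → ¬q)), w0
2. ¬((p ∨ q) ∧ (q → ¬q)), w0
3. ¬(q → ¬q), w0
4. q, w0
Accessibility: w0Rw0
The negation has an open branch (countermodel exists).

No, not valid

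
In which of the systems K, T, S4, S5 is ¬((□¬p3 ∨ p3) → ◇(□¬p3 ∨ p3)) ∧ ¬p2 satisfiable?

K-tableau for the formula:
1. ¬((□¬p3 ∨ p3) → ◇(□¬p3 ∨ p3)) ∧ ¬p2, u
2. ¬((□¬p3 ∨ p3) → ◇(□¬p3 ∨ p3)), u   [∧-rule on 1]
3. ¬p2, u   [∧-rule on 1]
4. □¬p3 ∨ p3, u   [¬→-rule on 2]
5. ¬◇(□¬p3 ∨ p3), u   [¬→-rule on 2]
6. p3, u   [∨-rule on 4 (branches; this branch)]
Complete open branch: satisfiable in K.
T-tableau for the formula:
1. ¬((□¬p3 ∨ p3) → ◇(□¬p3 ∨ p3)) ∧ ¬p2, u
2. ¬((□¬p3 ∨ p3) → ◇(□¬p3 ∨ p3)), u   [∧-rule on 1]
3. ¬p2, u   [∧-rule on 1]
4. □¬p3 ∨ p3, u   [¬→-rule on 2]
5. ¬◇(□¬p3 ∨ p3), u   [¬→-rule on 2]
6. ¬(□¬p3 ∨ p3), u   [¬◇-rule on 5 via uRu]
7. ¬□¬p3, u   [¬∨-rule on 6]
8. ¬p3, u   [¬∨-rule on 6]
9. □¬p3, u   [∨-rule on 4 (branches; this branch)]
10. p3, v   [¬□-rule on 7: fresh world v, uRv]
11. ¬(□¬p3 ∨ p3), v   [¬◇-rule on 5 via uRv]
12. ¬□¬p3, v   [¬∨-rule on 11]
13. ¬p3, v   [¬∨-rule on 11]
Accessibility: uRu, uRv, vRv
Branch closes: p3 and ¬p3 both at v.
Every branch closes (one shown): unsatisfiable in T, hence also in S4, S5 (every S4/S5-frame is a T-frame).

K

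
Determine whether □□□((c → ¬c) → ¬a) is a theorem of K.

Invalid (countermodel exists)

Tableau for the negation ¬□□□((c → ¬c) → ¬a):
1. ¬□□□((c → ¬c) → ¬a), w0
2. ¬□□((c → ¬c) → ¬a), w1
3. ¬□((c → ¬c) → ¬a), w2
4. ¬((c → ¬c) → ¬a), w3
5. c → ¬c, w3
6. a, w3
7. ¬c, w3
Accessibility: w0Rw1, w1Rw2, w2Rw3
The negation has an open branch (countermodel exists).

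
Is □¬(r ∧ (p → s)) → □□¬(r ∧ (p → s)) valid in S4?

Valid in S4

Tableau for the negation ¬(□¬(r ∧ (p → s)) → □□¬(r ∧ (p → s))):
1. ¬(□¬(r ∧ (p → s)) → □□¬(r ∧ (p → s))), u
2. □¬(r ∧ (p → s)), u
3. ¬□□¬(r ∧ (p → s)), u
4. ¬(r ∧ (p → s)), u
5. ¬(p → s), u
6. p, u
7. ¬s, u
8. ¬□¬(r ∧ (p → s)), v
9. ¬(r ∧ (p → s)), v
10. ¬(p → s), v
11. p, v
12. ¬s, v
13. r ∧ (p → s), w
14. r, w
15. p → s, w
16. ¬(r ∧ (p → s)), w
17. s, w
18. ¬(p → s), w
19. p, w
20. ¬s, w
Accessibility: uRu, uRv, uRw, vRv, vRw, wRw
Branch closes: s and ¬s both at w.
All branches of the negation close; one closing branch shown above.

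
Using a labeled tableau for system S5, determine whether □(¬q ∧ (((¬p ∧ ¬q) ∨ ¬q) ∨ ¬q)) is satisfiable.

1. □(¬q ∧ (((¬p ∧ ¬q) ∨ ¬q) ∨ ¬q)), w0
2. ¬q ∧ (((¬p ∧ ¬q) ∨ ¬q) ∨ ¬q), w0
3. ¬q, w0
4. ((¬p ∧ ¬q) ∨ ¬q) ∨ ¬q, w0
Accessibility: w0Rw0

Satisfiable (open branch found)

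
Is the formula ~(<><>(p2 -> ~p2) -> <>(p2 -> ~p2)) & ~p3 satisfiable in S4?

Unsatisfiable

1. ~(<><>(p2 -> ~p2) -> <>(p2 -> ~p2)) & ~p3, w0
2. ~(<><>(p2 -> ~p2) -> <>(p2 -> ~p2)), w0
3. ~p3, w0
4. <><>(p2 -> ~p2), w0
5. ~<>(p2 -> ~p2), w0
6. ~(p2 -> ~p2), w0
7. p2, w0
8. <>(p2 -> ~p2), w1
9. ~(p2 -> ~p2), w1
10. p2, w1
11. p2 -> ~p2, w2
12. ~(p2 -> ~p2), w2
13. p2, w2
14. ~p2, w2
Accessibility: w0Rw0, w0Rw1, w0Rw2, w1Rw1, w1Rw2, w2Rw2
Branch closes: p2 and ~p2 both at w2.
(One branch shown.) All branches close.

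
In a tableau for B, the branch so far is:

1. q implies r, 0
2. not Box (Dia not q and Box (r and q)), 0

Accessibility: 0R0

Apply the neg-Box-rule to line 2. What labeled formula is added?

a fresh world 1 with 0R1, and not (Dia not q and Box (r and q)) at 1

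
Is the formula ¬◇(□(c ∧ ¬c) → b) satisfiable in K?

1. ¬◇(□(c ∧ ¬c) → b), u

Yes, satisfiable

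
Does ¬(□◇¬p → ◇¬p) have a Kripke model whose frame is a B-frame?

1. ¬(□◇¬p → ◇¬p), u
2. □◇¬p, u
3. ¬◇¬p, u
4. ◇¬p, u
5. p, u
6. ¬p, v
7. ◇¬p, v
8. p, v
Accessibility: uRu, uRv, vRu, vRv
Branch closes: p and ¬p both at v.
(One branch shown.) All branches close.

Unsatisfiable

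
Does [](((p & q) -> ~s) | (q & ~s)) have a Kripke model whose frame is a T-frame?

1. [](((p & q) -> ~s) | (q & ~s)), w0
2. ((p & q) -> ~s) | (q & ~s), w0   [[]-rule on 1 via w0Rw0]
3. q & ~s, w0   [|-rule on 2 (branches; this branch)]
4. q, w0   [&-rule on 3]
5. ~s, w0   [&-rule on 3]
Accessibility: w0Rw0

Satisfiable (open branch found)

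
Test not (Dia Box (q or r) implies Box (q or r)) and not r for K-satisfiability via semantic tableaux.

Yes, satisfiable

1. not (Dia Box (q or r) implies Box (q or r)) and not r, u
2. not (Dia Box (q or r) implies Box (q or r)), u   [and-rule on 1]
3. not r, u   [and-rule on 1]
4. Dia Box (q or r), u   [neg-implies-rule on 2]
5. not Box (q or r), u   [neg-implies-rule on 2]
6. Box (q or r), v   [Dia-rule on 4: fresh world v, uRv]
7. not (q or r), w   [neg-Box-rule on 5: fresh world w, uRw]
8. not q, w   [neg-or-rule on 7]
9. not r, w   [neg-or-rule on 7]
Accessibility: uRv, uRw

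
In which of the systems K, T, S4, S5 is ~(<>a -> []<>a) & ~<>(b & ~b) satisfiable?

S5-tableau for the formula:
1. ~(<>a -> []<>a) & ~<>(b & ~b), w0
2. ~(<>a -> []<>a), w0
3. ~<>(b & ~b), w0
4. <>a, w0
5. ~[]<>a, w0
6. ~(b & ~b), w0
7. b, w0
8. a, w1
9. ~(b & ~b), w1
10. b, w1
11. ~<>a, w2
12. ~(b & ~b), w2
13. ~a, w0
14. ~a, w1
Accessibility: w0Rw0, w0Rw1, w0Rw2, w1Rw0, w1Rw1, w1Rw2, w2Rw0, w2Rw1, w2Rw2
Branch closes: a and ~a both at w1.
Every branch closes (one shown): unsatisfiable in S5.
S4-tableau for the formula:
1. ~(<>a -> []<>a) & ~<>(b & ~b), w0
2. ~(<>a -> []<>a), w0
3. ~<>(b & ~b), w0
4. <>a, w0
5. ~[]<>a, w0
6. ~(b & ~b), w0
7. b, w0
8. a, w1
9. ~(b & ~b), w1
10. b, w1
11. ~<>a, w2
12. ~(b & ~b), w2
13. ~a, w2
14. b, w2
Accessibility: w0Rw0, w0Rw1, w0Rw2, w1Rw1, w2Rw2
Complete open branch: satisfiable in S4, hence also in K, T (this S4-model is also a K-model and a T-model).

K, T, S4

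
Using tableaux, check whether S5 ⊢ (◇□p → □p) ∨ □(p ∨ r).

Valid in S5

Tableau for the negation ¬((◇□p → □p) ∨ □(p ∨ r)):
1. ¬((◇□p → □p) ∨ □(p ∨ r)), u
2. ¬(◇□p → □p), u
3. ¬□(p ∨ r), u
4. ◇□p, u
5. ¬□p, u
6. ¬(p ∨ r), v
7. ¬p, v
8. ¬r, v
9. □p, w
10. p, u
11. p, v
Accessibility: uRu, uRv, uRw, vRu, vRv, vRw, wRu, wRv, wRw
Branch closes: p and ¬p both at v.
Every branch of the negation's tableau closes; the branch above is one of them.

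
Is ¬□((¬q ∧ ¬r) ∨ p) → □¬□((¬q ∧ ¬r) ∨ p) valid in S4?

No, not valid

Tableau for the negation ¬(¬□((¬q ∧ ¬r) ∨ p) → □¬□((¬q ∧ ¬r) ∨ p)):
1. ¬(¬□((¬q ∧ ¬r) ∨ p) → □¬□((¬q ∧ ¬r) ∨ p)), w0
2. ¬□((¬q ∧ ¬r) ∨ p), w0   [¬→-rule on 1]
3. ¬□¬□((¬q ∧ ¬r) ∨ p), w0   [¬→-rule on 1]
4. ¬((¬q ∧ ¬r) ∨ p), w1   [¬□-rule on 2: fresh world w1, w0Rw1]
5. ¬(¬q ∧ ¬r), w1   [¬∨-rule on 4]
6. ¬p, w1   [¬∨-rule on 4]
7. r, w1   [¬∧-rule on 5 (branches; this branch)]
8. □((¬q ∧ ¬r) ∨ p), w2   [¬□-rule on 3: fresh world w2, w0Rw2]
9. (¬q ∧ ¬r) ∨ p, w2   [□-rule on 8 via w2Rw2]
10. p, w2   [∨-rule on 9 (branches; this branch)]
Accessibility: w0Rw0, w0Rw1, w0Rw2, w1Rw1, w2Rw2
The negation has an open branch (countermodel exists).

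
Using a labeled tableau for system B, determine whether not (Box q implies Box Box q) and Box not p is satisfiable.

Satisfiable (open branch found)

1. not (Box q implies Box Box q) and Box not p, w0
2. not (Box q implies Box Box q), w0
3. Box not p, w0
4. Box q, w0
5. not Box Box q, w0
6. not p, w0
7. q, w0
8. not Box q, w1
9. not p, w1
10. q, w1
11. not q, w2
Accessibility: w0Rw0, w0Rw1, w1Rw0, w1Rw1, w1Rw2, w2Rw1, w2Rw2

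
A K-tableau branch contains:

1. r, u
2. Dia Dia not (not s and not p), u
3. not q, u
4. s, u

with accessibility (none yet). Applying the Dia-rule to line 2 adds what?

a fresh world v with uRv, and Dia not (not s and not p) at v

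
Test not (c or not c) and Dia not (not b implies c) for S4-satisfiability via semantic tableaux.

Unsatisfiable

1. not (c or not c) and Dia not (not b implies c), u
2. not (c or not c), u
3. Dia not (not b implies c), u
4. not c, u
5. c, u
Accessibility: uRu
Branch closes: c and not c both at u.
(One branch shown.) All branches close.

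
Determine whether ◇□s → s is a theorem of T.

Tableau for the negation ¬(◇□s → s):
1. ¬(◇□s → s), w0
2. ◇□s, w0   [¬→-rule on 1]
3. ¬s, w0   [¬→-rule on 1]
4. □s, w1   [◇-rule on 2: fresh world w1, w0Rw1]
5. s, w1   [□-rule on 4 via w1Rw1]
Accessibility: w0Rw0, w0Rw1, w1Rw1
The negation has an open branch (countermodel exists).

No, not valid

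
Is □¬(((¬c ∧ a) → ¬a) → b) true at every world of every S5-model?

Tableau for the negation ¬□¬(((¬c ∧ a) → ¬a) → b):
1. ¬□¬(((¬c ∧ a) → ¬a) → b), u
2. ((¬c ∧ a) → ¬a) → b, v
3. b, v
Accessibility: uRu, uRv, vRu, vRv
The negation has an open branch (countermodel exists).

Invalid (countermodel exists)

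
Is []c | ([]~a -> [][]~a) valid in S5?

Tableau for the negation ~([]c | ([]~a -> [][]~a)):
1. ~([]c | ([]~a -> [][]~a)), 0
2. ~[]c, 0   [~|-rule on 1]
3. ~([]~a -> [][]~a), 0   [~|-rule on 1]
4. []~a, 0   [~->-rule on 3]
5. ~[][]~a, 0   [~->-rule on 3]
6. ~a, 0   [[]-rule on 4 via 0R0]
7. ~c, 1   [~[]-rule on 2: fresh world 1, 0R1]
8. ~a, 1   [[]-rule on 4 via 0R1]
9. ~[]~a, 2   [~[]-rule on 5: fresh world 2, 0R2]
10. ~a, 2   [[]-rule on 4 via 0R2]
11. a, 3   [~[]-rule on 9: fresh world 3, 2R3]
12. ~a, 3   [[]-rule on 4 via 0R3]
Accessibility: 0R0, 0R1, 0R2, 0R3, 1R0, 1R1, 1R2, 1R3, 2R0, 2R1, 2R2, 2R3, 3R0, 3R1, 3R2, 3R3
Branch closes: a and ~a both at 3.
Every branch of the negation's tableau closes; the branch above is one of them.

Yes, valid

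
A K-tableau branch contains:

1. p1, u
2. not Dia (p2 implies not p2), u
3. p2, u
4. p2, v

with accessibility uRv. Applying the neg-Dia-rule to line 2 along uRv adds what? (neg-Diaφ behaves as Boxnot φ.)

not (p2 implies not p2), v

neg-Diaφ behaves as Boxnot φ: propagate the negated body to each accessible world.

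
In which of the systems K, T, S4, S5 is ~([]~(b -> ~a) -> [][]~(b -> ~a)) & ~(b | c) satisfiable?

K-tableau for the formula:
1. ~([]~(b -> ~a) -> [][]~(b -> ~a)) & ~(b | c), u
2. ~([]~(b -> ~a) -> [][]~(b -> ~a)), u
3. ~(b | c), u
4. []~(b -> ~a), u
5. ~[][]~(b -> ~a), u
6. ~b, u
7. ~c, u
8. ~[]~(b -> ~a), v
9. ~(b -> ~a), v
10. b, v
11. a, v
12. b -> ~a, w
13. ~a, w
Accessibility: uRv, vRw
Complete open branch: satisfiable in K.
T-tableau for the formula:
1. ~([]~(b -> ~a) -> [][]~(b -> ~a)) & ~(b | c), u
2. ~([]~(b -> ~a) -> [][]~(b -> ~a)), u
3. ~(b | c), u
4. []~(b -> ~a), u
5. ~[][]~(b -> ~a), u
6. ~b, u
7. ~c, u
8. ~(b -> ~a), u
9. b, u
10. a, u
Accessibility: uRu
Branch closes: b and ~b both at u.
Every branch closes (one shown): unsatisfiable in T, hence also in S4, S5 (every S4/S5-frame is a T-frame).

K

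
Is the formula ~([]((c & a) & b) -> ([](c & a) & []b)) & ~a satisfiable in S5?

No, unsatisfiable

1. ~([]((c & a) & b) -> ([](c & a) & []b)) & ~a, w0
2. ~([]((c & a) & b) -> ([](c & a) & []b)), w0
3. ~a, w0
4. []((c & a) & b), w0
5. ~([](c & a) & []b), w0
6. (c & a) & b, w0
7. c & a, w0
8. b, w0
9. c, w0
10. a, w0
Accessibility: w0Rw0
Branch closes: a and ~a both at w0.
(One branch shown.) All branches close.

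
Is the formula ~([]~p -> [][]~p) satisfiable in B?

Yes, satisfiable

1. ~([]~p -> [][]~p), w0
2. []~p, w0
3. ~[][]~p, w0
4. ~p, w0
5. ~[]~p, w1
6. ~p, w1
7. p, w2
Accessibility: w0Rw0, w0Rw1, w1Rw0, w1Rw1, w1Rw2, w2Rw1, w2Rw2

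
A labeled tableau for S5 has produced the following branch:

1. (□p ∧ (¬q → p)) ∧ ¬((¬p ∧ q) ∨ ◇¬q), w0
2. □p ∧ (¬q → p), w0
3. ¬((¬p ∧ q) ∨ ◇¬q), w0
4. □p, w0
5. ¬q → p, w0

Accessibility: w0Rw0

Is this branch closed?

No, open

No atom appears with both signs at the same world.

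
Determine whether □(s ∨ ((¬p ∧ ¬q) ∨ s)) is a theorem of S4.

Tableau for the negation ¬□(s ∨ ((¬p ∧ ¬q) ∨ s)):
1. ¬□(s ∨ ((¬p ∧ ¬q) ∨ s)), 0
2. ¬(s ∨ ((¬p ∧ ¬q) ∨ s)), 1   [¬□-rule on 1: fresh world 1, 0R1]
3. ¬s, 1   [¬∨-rule on 2]
4. ¬((¬p ∧ ¬q) ∨ s), 1   [¬∨-rule on 2]
5. ¬(¬p ∧ ¬q), 1   [¬∨-rule on 4]
6. q, 1   [¬∧-rule on 5 (branches; this branch)]
Accessibility: 0R0, 0R1, 1R1
The negation has an open branch (countermodel exists).

Invalid (countermodel exists)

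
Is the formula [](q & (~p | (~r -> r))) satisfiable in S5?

Satisfiable

1. [](q & (~p | (~r -> r))), 0
2. q & (~p | (~r -> r)), 0
3. q, 0
4. ~p | (~r -> r), 0
5. ~r -> r, 0
6. r, 0
Accessibility: 0R0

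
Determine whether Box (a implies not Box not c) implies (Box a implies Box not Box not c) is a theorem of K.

Tableau for the negation not (Box (a implies not Box not c) implies (Box a implies Box not Box not c)):
1. not (Box (a implies not Box not c) implies (Box a implies Box not Box not c)), u
2. Box (a implies not Box not c), u
3. not (Box a implies Box not Box not c), u
4. Box a, u
5. not Box not Box not c, u
6. Box not c, v
7. a implies not Box not c, v
8. a, v
9. not Box not c, v
10. c, w
11. not c, w
Accessibility: uRv, vRw
Branch closes: c and not c both at w.
All branches of the negation close; one closing branch shown above.

Valid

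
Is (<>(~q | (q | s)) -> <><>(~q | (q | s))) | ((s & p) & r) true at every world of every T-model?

Tableau for the negation ~((<>(~q | (q | s)) -> <><>(~q | (q | s))) | ((s & p) & r)):
1. ~((<>(~q | (q | s)) -> <><>(~q | (q | s))) | ((s & p) & r)), 0
2. ~(<>(~q | (q | s)) -> <><>(~q | (q | s))), 0
3. ~((s & p) & r), 0
4. <>(~q | (q | s)), 0
5. ~<><>(~q | (q | s)), 0
6. ~<>(~q | (q | s)), 0
7. ~(~q | (q | s)), 0
8. q, 0
9. ~(q | s), 0
10. ~q, 0
11. ~s, 0
Accessibility: 0R0
Branch closes: q and ~q both at 0.
Every branch of the negation's tableau closes; the branch above is one of them.

Valid in T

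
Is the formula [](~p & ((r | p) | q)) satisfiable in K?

1. [](~p & ((r | p) | q)), u

Satisfiable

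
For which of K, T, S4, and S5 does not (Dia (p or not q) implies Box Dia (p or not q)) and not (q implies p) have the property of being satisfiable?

S5-tableau for the formula:
1. not (Dia (p or not q) implies Box Dia (p or not q)) and not (q implies p), 0
2. not (Dia (p or not q) implies Box Dia (p or not q)), 0   [and-rule on 1]
3. not (q implies p), 0   [and-rule on 1]
4. Dia (p or not q), 0   [neg-implies-rule on 2]
5. not Box Dia (p or not q), 0   [neg-implies-rule on 2]
6. q, 0   [neg-implies-rule on 3]
7. not p, 0   [neg-implies-rule on 3]
8. p or not q, 1   [Dia-rule on 4: fresh world 1, 0R1]
9. not q, 1   [or-rule on 8 (branches; this branch)]
10. not Dia (p or not q), 2   [neg-Box-rule on 5: fresh world 2, 0R2]
11. not (p or not q), 0   [neg-Dia-rule on 10 via 2R0]
12. not (p or not q), 1   [neg-Dia-rule on 10 via 2R1]
13. not p, 1   [neg-or-rule on 12]
14. q, 1   [neg-or-rule on 12]
Accessibility: 0R0, 0R1, 0R2, 1R0, 1R1, 1R2, 2R0, 2R1, 2R2
Branch closes: q and not q both at 1.
Every branch closes (one shown): unsatisfiable in S5.
S4-tableau for the formula:
1. not (Dia (p or not q) implies Box Dia (p or not q)) and not (q implies p), 0
2. not (Dia (p or not q) implies Box Dia (p or not q)), 0   [and-rule on 1]
3. not (q implies p), 0   [and-rule on 1]
4. Dia (p or not q), 0   [neg-implies-rule on 2]
5. not Box Dia (p or not q), 0   [neg-implies-rule on 2]
6. q, 0   [neg-implies-rule on 3]
7. not p, 0   [neg-implies-rule on 3]
8. p or not q, 1   [Dia-rule on 4: fresh world 1, 0R1]
9. not q, 1   [or-rule on 8 (branches; this branch)]
10. not Dia (p or not q), 2   [neg-Box-rule on 5: fresh world 2, 0R2]
11. not (p or not q), 2   [neg-Dia-rule on 10 via 2R2]
12. not p, 2   [neg-or-rule on 11]
13. q, 2   [neg-or-rule on 11]
Accessibility: 0R0, 0R1, 0R2, 1R1, 2R2
Complete open branch: satisfiable in S4, hence also in K, T (this S4-model is also a K-model and a T-model).

K, T, S4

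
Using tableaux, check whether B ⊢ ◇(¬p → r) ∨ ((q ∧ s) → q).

Tableau for the negation ¬(◇(¬p → r) ∨ ((q ∧ s) → q)):
1. ¬(◇(¬p → r) ∨ ((q ∧ s) → q)), w0
2. ¬◇(¬p → r), w0
3. ¬((q ∧ s) → q), w0
4. q ∧ s, w0
5. ¬q, w0
6. q, w0
7. s, w0
Accessibility: w0Rw0
Branch closes: q and ¬q both at w0.
All branches of the negation close; one closing branch shown above.

Yes, valid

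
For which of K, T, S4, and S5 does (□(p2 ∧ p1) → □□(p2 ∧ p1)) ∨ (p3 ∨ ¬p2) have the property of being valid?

S4, S5

T-tableau for the negation ¬((□(p2 ∧ p1) → □□(p2 ∧ p1)) ∨ (p3 ∨ ¬p2)):
1. ¬((□(p2 ∧ p1) → □□(p2 ∧ p1)) ∨ (p3 ∨ ¬p2)), w0
2. ¬(□(p2 ∧ p1) → □□(p2 ∧ p1)), w0
3. ¬(p3 ∨ ¬p2), w0
4. □(p2 ∧ p1), w0
5. ¬□□(p2 ∧ p1), w0
6. ¬p3, w0
7. p2, w0
8. p2 ∧ p1, w0
9. p1, w0
10. ¬□(p2 ∧ p1), w1
11. p2 ∧ p1, w1
12. p2, w1
13. p1, w1
14. ¬(p2 ∧ p1), w2
15. ¬p1, w2
Accessibility: w0Rw0, w0Rw1, w1Rw1, w1Rw2, w2Rw2
Complete open branch: countermodel on a T-frame, so not valid in T, nor in K (the same frame is also a K-frame).
S4-tableau for the negation ¬((□(p2 ∧ p1) → □□(p2 ∧ p1)) ∨ (p3 ∨ ¬p2)):
1. ¬((□(p2 ∧ p1) → □□(p2 ∧ p1)) ∨ (p3 ∨ ¬p2)), w0
2. ¬(□(p2 ∧ p1) → □□(p2 ∧ p1)), w0
3. ¬(p3 ∨ ¬p2), w0
4. □(p2 ∧ p1), w0
5. ¬□□(p2 ∧ p1), w0
6. ¬p3, w0
7. p2, w0
8. p2 ∧ p1, w0
9. p1, w0
10. ¬□(p2 ∧ p1), w1
11. p2 ∧ p1, w1
12. p2, w1
13. p1, w1
14. ¬(p2 ∧ p1), w2
15. p2 ∧ p1, w2
16. p2, w2
17. p1, w2
18. ¬p1, w2
Accessibility: w0Rw0, w0Rw1, w0Rw2, w1Rw1, w1Rw2, w2Rw2
Branch closes: p1 and ¬p1 both at w2.
Every branch closes (one shown): valid in S4, hence also in S5 (every theorem of S4 is a theorem of S5).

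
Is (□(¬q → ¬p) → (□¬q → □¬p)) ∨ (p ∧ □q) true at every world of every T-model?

Yes, valid

Tableau for the negation ¬((□(¬q → ¬p) → (□¬q → □¬p)) ∨ (p ∧ □q)):
1. ¬((□(¬q → ¬p) → (□¬q → □¬p)) ∨ (p ∧ □q)), 0
2. ¬(□(¬q → ¬p) → (□¬q → □¬p)), 0   [¬∨-rule on 1]
3. ¬(p ∧ □q), 0   [¬∨-rule on 1]
4. □(¬q → ¬p), 0   [¬→-rule on 2]
5. ¬(□¬q → □¬p), 0   [¬→-rule on 2]
6. □¬q, 0   [¬→-rule on 5]
7. ¬□¬p, 0   [¬→-rule on 5]
8. ¬q → ¬p, 0   [□-rule on 4 via 0R0]
9. ¬q, 0   [□-rule on 6 via 0R0]
10. ¬□q, 0   [¬∧-rule on 3 (branches; this branch)]
11. ¬p, 0   [→-rule on 8 (branches; this branch)]
12. p, 1   [¬□-rule on 7: fresh world 1, 0R1]
13. ¬q → ¬p, 1   [□-rule on 4 via 0R1]
14. ¬q, 1   [□-rule on 6 via 0R1]
15. ¬p, 1   [→-rule on 13 (branches; this branch)]
Accessibility: 0R0, 0R1, 1R1
Branch closes: p and ¬p both at 1.
All branches of the negation close; one closing branch shown above.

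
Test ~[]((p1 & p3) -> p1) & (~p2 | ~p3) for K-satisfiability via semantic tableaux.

Unsatisfiable

1. ~[]((p1 & p3) -> p1) & (~p2 | ~p3), u
2. ~[]((p1 & p3) -> p1), u   [&-rule on 1]
3. ~p2 | ~p3, u   [&-rule on 1]
4. ~p3, u   [|-rule on 3 (branches; this branch)]
5. ~((p1 & p3) -> p1), v   [~[]-rule on 2: fresh world v, uRv]
6. p1 & p3, v   [~->-rule on 5]
7. ~p1, v   [~->-rule on 5]
8. p1, v   [&-rule on 6]
9. p3, v   [&-rule on 6]
Accessibility: uRv
Branch closes: p1 and ~p1 both at v.
(One branch shown.) All branches close.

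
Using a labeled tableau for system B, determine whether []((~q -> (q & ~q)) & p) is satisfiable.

Yes, satisfiable

1. []((~q -> (q & ~q)) & p), 0
2. (~q -> (q & ~q)) & p, 0
3. ~q -> (q & ~q), 0
4. p, 0
5. q, 0
Accessibility: 0R0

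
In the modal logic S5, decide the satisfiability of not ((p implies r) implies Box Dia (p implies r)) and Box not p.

Unsatisfiable (every branch closes)

1. not ((p implies r) implies Box Dia (p implies r)) and Box not p, u
2. not ((p implies r) implies Box Dia (p implies r)), u   [and-rule on 1]
3. Box not p, u   [and-rule on 1]
4. p implies r, u   [neg-implies-rule on 2]
5. not Box Dia (p implies r), u   [neg-implies-rule on 2]
6. not p, u   [Box-rule on 3 via uRu]
7. r, u   [implies-rule on 4 (branches; this branch)]
8. not Dia (p implies r), v   [neg-Box-rule on 5: fresh world v, uRv]
9. not p, v   [Box-rule on 3 via uRv]
10. not (p implies r), u   [neg-Dia-rule on 8 via vRu]
11. p, u   [neg-implies-rule on 10]
12. not r, u   [neg-implies-rule on 10]
Accessibility: uRu, uRv, vRu, vRv
Branch closes: p and not p both at u.
All branches of the tableau close; one closing branch shown above.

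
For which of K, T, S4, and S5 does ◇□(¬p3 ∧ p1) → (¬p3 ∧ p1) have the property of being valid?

S5

S5-tableau for the negation ¬(◇□(¬p3 ∧ p1) → (¬p3 ∧ p1)):
1. ¬(◇□(¬p3 ∧ p1) → (¬p3 ∧ p1)), u
2. ◇□(¬p3 ∧ p1), u
3. ¬(¬p3 ∧ p1), u
4. ¬p1, u
5. □(¬p3 ∧ p1), v
6. ¬p3 ∧ p1, u
7. ¬p3, u
8. p1, u
Accessibility: uRu, uRv, vRu, vRv
Branch closes: p1 and ¬p1 both at u.
Every branch closes (one shown): valid in S5.
S4-tableau for the negation ¬(◇□(¬p3 ∧ p1) → (¬p3 ∧ p1)):
1. ¬(◇□(¬p3 ∧ p1) → (¬p3 ∧ p1)), u
2. ◇□(¬p3 ∧ p1), u
3. ¬(¬p3 ∧ p1), u
4. ¬p1, u
5. □(¬p3 ∧ p1), v
6. ¬p3 ∧ p1, v
7. ¬p3, v
8. p1, v
Accessibility: uRu, uRv, vRv
Complete open branch: countermodel on an S4-frame, so not valid in S4, nor in K, T (the same frame is also a K-frame and a T-frame).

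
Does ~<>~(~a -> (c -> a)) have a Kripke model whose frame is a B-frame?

1. ~<>~(~a -> (c -> a)), w0
2. ~a -> (c -> a), w0
3. c -> a, w0
4. a, w0
Accessibility: w0Rw0

Satisfiable (open branch found)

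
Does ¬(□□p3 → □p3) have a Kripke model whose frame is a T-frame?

1. ¬(□□p3 → □p3), 0
2. □□p3, 0
3. ¬□p3, 0
4. □p3, 0
5. p3, 0
6. ¬p3, 1
7. □p3, 1
8. p3, 1
Accessibility: 0R0, 0R1, 1R1
Branch closes: p3 and ¬p3 both at 1.
All branches of the tableau close; one closing branch shown above.

No, unsatisfiable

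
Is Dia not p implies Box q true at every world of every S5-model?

No, not valid

Tableau for the negation not (Dia not p implies Box q):
1. not (Dia not p implies Box q), w0
2. Dia not p, w0
3. not Box q, w0
4. not p, w1
5. not q, w2
Accessibility: w0Rw0, w0Rw1, w0Rw2, w1Rw0, w1Rw1, w1Rw2, w2Rw0, w2Rw1, w2Rw2
The negation has an open branch (countermodel exists).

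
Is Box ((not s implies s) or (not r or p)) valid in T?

No, not valid

Tableau for the negation not Box ((not s implies s) or (not r or p)):
1. not Box ((not s implies s) or (not r or p)), w0
2. not ((not s implies s) or (not r or p)), w1
3. not (not s implies s), w1
4. not (not r or p), w1
5. not s, w1
6. r, w1
7. not p, w1
Accessibility: w0Rw0, w0Rw1, w1Rw1
The negation has an open branch (countermodel exists).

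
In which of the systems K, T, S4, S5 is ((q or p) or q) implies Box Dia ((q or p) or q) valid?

S5-tableau for the negation not (((q or p) or q) implies Box Dia ((q or p) or q)):
1. not (((q or p) or q) implies Box Dia ((q or p) or q)), u
2. (q or p) or q, u   [neg-implies-rule on 1]
3. not Box Dia ((q or p) or q), u   [neg-implies-rule on 1]
4. q or p, u   [or-rule on 2 (branches; this branch)]
5. p, u   [or-rule on 4 (branches; this branch)]
6. not Dia ((q or p) or q), v   [neg-Box-rule on 3: fresh world v, uRv]
7. not ((q or p) or q), u   [neg-Dia-rule on 6 via vRu]
8. not (q or p), u   [neg-or-rule on 7]
9. not q, u   [neg-or-rule on 7]
10. not p, u   [neg-or-rule on 8]
Accessibility: uRu, uRv, vRu, vRv
Branch closes: p and not p both at u.
Every branch closes (one shown): valid in S5.
S4-tableau for the negation not (((q or p) or q) implies Box Dia ((q or p) or q)):
1. not (((q or p) or q) implies Box Dia ((q or p) or q)), u
2. (q or p) or q, u   [neg-implies-rule on 1]
3. not Box Dia ((q or p) or q), u   [neg-implies-rule on 1]
4. q, u   [or-rule on 2 (branches; this branch)]
5. not Dia ((q or p) or q), v   [neg-Box-rule on 3: fresh world v, uRv]
6. not ((q or p) or q), v   [neg-Dia-rule on 5 via vRv]
7. not (q or p), v   [neg-or-rule on 6]
8. not q, v   [neg-or-rule on 6]
9. not p, v   [neg-or-rule on 7]
Accessibility: uRu, uRv, vRv
Complete open branch: countermodel on an S4-frame, so not valid in S4, nor in K, T (the same frame is also a K-frame and a T-frame).

S5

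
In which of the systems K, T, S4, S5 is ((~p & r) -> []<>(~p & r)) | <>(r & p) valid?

S5

S4-tableau for the negation ~(((~p & r) -> []<>(~p & r)) | <>(r & p)):
1. ~(((~p & r) -> []<>(~p & r)) | <>(r & p)), 0
2. ~((~p & r) -> []<>(~p & r)), 0   [~|-rule on 1]
3. ~<>(r & p), 0   [~|-rule on 1]
4. ~p & r, 0   [~->-rule on 2]
5. ~[]<>(~p & r), 0   [~->-rule on 2]
6. ~p, 0   [&-rule on 4]
7. r, 0   [&-rule on 4]
8. ~(r & p), 0   [~<>-rule on 3 via 0R0]
9. ~<>(~p & r), 1   [~[]-rule on 5: fresh world 1, 0R1]
10. ~(r & p), 1   [~<>-rule on 3 via 0R1]
11. ~(~p & r), 1   [~<>-rule on 9 via 1R1]
12. ~p, 1   [~&-rule on 10 (branches; this branch)]
13. ~r, 1   [~&-rule on 11 (branches; this branch)]
Accessibility: 0R0, 0R1, 1R1
Complete open branch: countermodel on an S4-frame, so not valid in S4, nor in K, T (the same frame is also a K-frame and a T-frame).
S5-tableau for the negation ~(((~p & r) -> []<>(~p & r)) | <>(r & p)):
1. ~(((~p & r) -> []<>(~p & r)) | <>(r & p)), 0
2. ~((~p & r) -> []<>(~p & r)), 0   [~|-rule on 1]
3. ~<>(r & p), 0   [~|-rule on 1]
4. ~p & r, 0   [~->-rule on 2]
5. ~[]<>(~p & r), 0   [~->-rule on 2]
6. ~p, 0   [&-rule on 4]
7. r, 0   [&-rule on 4]
8. ~(r & p), 0   [~<>-rule on 3 via 0R0]
9. ~<>(~p & r), 1   [~[]-rule on 5: fresh world 1, 0R1]
10. ~(r & p), 1   [~<>-rule on 3 via 0R1]
11. ~(~p & r), 0   [~<>-rule on 9 via 1R0]
12. ~(~p & r), 1   [~<>-rule on 9 via 1R1]
13. ~p, 1   [~&-rule on 10 (branches; this branch)]
14. ~r, 0   [~&-rule on 11 (branches; this branch)]
Accessibility: 0R0, 0R1, 1R0, 1R1
Branch closes: r and ~r both at 0.
Every branch closes (one shown): valid in S5.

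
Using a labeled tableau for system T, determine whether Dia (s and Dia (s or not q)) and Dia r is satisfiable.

Yes, satisfiable

1. Dia (s and Dia (s or not q)) and Dia r, 0
2. Dia (s and Dia (s or not q)), 0   [and-rule on 1]
3. Dia r, 0   [and-rule on 1]
4. s and Dia (s or not q), 1   [Dia-rule on 2: fresh world 1, 0R1]
5. s, 1   [and-rule on 4]
6. Dia (s or not q), 1   [and-rule on 4]
7. r, 2   [Dia-rule on 3: fresh world 2, 0R2]
8. s or not q, 3   [Dia-rule on 6: fresh world 3, 1R3]
9. not q, 3   [or-rule on 8 (branches; this branch)]
Accessibility: 0R0, 0R1, 0R2, 1R1, 1R3, 2R2, 3R3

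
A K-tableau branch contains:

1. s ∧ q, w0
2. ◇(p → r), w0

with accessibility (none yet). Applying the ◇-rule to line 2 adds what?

a fresh world w1 with w0Rw1, and p → r at w1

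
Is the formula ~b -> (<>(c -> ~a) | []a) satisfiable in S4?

1. ~b -> (<>(c -> ~a) | []a), u
2. <>(c -> ~a) | []a, u
3. []a, u
4. a, u
Accessibility: uRu

Satisfiable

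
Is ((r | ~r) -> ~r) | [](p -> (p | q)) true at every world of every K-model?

Tableau for the negation ~(((r | ~r) -> ~r) | [](p -> (p | q))):
1. ~(((r | ~r) -> ~r) | [](p -> (p | q))), w0
2. ~((r | ~r) -> ~r), w0
3. ~[](p -> (p | q)), w0
4. r | ~r, w0
5. r, w0
6. ~(p -> (p | q)), w1
7. p, w1
8. ~(p | q), w1
9. ~p, w1
10. ~q, w1
Accessibility: w0Rw1
Branch closes: p and ~p both at w1.
All branches of the negation close; one closing branch shown above.

Yes, valid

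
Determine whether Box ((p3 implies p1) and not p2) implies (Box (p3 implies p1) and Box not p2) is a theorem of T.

Tableau for the negation not (Box ((p3 implies p1) and not p2) implies (Box (p3 implies p1) and Box not p2)):
1. not (Box ((p3 implies p1) and not p2) implies (Box (p3 implies p1) and Box not p2)), 0
2. Box ((p3 implies p1) and not p2), 0   [neg-implies-rule on 1]
3. not (Box (p3 implies p1) and Box not p2), 0   [neg-implies-rule on 1]
4. (p3 implies p1) and not p2, 0   [Box-rule on 2 via 0R0]
5. p3 implies p1, 0   [and-rule on 4]
6. not p2, 0   [and-rule on 4]
7. not Box (p3 implies p1), 0   [neg-and-rule on 3 (branches; this branch)]
8. p1, 0   [implies-rule on 5 (branches; this branch)]
9. not (p3 implies p1), 1   [neg-Box-rule on 7: fresh world 1, 0R1]
10. p3, 1   [neg-implies-rule on 9]
11. not p1, 1   [neg-implies-rule on 9]
12. (p3 implies p1) and not p2, 1   [Box-rule on 2 via 0R1]
13. p3 implies p1, 1   [and-rule on 12]
14. not p2, 1   [and-rule on 12]
15. p1, 1   [implies-rule on 13 (branches; this branch)]
Accessibility: 0R0, 0R1, 1R1
Branch closes: p1 and not p1 both at 1.
All branches of the negation close; one closing branch shown above.

Valid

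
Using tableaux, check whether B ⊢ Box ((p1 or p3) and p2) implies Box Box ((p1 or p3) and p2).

Tableau for the negation not (Box ((p1 or p3) and p2) implies Box Box ((p1 or p3) and p2)):
1. not (Box ((p1 or p3) and p2) implies Box Box ((p1 or p3) and p2)), 0
2. Box ((p1 or p3) and p2), 0
3. not Box Box ((p1 or p3) and p2), 0
4. (p1 or p3) and p2, 0
5. p1 or p3, 0
6. p2, 0
7. p3, 0
8. not Box ((p1 or p3) and p2), 1
9. (p1 or p3) and p2, 1
10. p1 or p3, 1
11. p2, 1
12. p3, 1
13. not ((p1 or p3) and p2), 2
14. not p2, 2
Accessibility: 0R0, 0R1, 1R0, 1R1, 1R2, 2R1, 2R2
The negation has an open branch (countermodel exists).

No, not valid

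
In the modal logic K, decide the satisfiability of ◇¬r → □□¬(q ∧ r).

Satisfiable (open branch found)

1. ◇¬r → □□¬(q ∧ r), 0
2. □□¬(q ∧ r), 0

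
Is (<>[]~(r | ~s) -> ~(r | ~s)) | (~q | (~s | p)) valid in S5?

Valid in S5

Tableau for the negation ~((<>[]~(r | ~s) -> ~(r | ~s)) | (~q | (~s | p))):
1. ~((<>[]~(r | ~s) -> ~(r | ~s)) | (~q | (~s | p))), u
2. ~(<>[]~(r | ~s) -> ~(r | ~s)), u   [~|-rule on 1]
3. ~(~q | (~s | p)), u   [~|-rule on 1]
4. <>[]~(r | ~s), u   [~->-rule on 2]
5. r | ~s, u   [~->-rule on 2]
6. q, u   [~|-rule on 3]
7. ~(~s | p), u   [~|-rule on 3]
8. s, u   [~|-rule on 7]
9. ~p, u   [~|-rule on 7]
10. r, u   [|-rule on 5 (branches; this branch)]
11. []~(r | ~s), v   [<>-rule on 4: fresh world v, uRv]
12. ~(r | ~s), u   [[]-rule on 11 via vRu]
13. ~r, u   [~|-rule on 12]
Accessibility: uRu, uRv, vRu, vRv
Branch closes: r and ~r both at u.
Every branch of the negation's tableau closes; the branch above is one of them.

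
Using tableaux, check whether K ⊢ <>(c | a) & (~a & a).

Not valid

Tableau for the negation ~(<>(c | a) & (~a & a)):
1. ~(<>(c | a) & (~a & a)), 0
2. ~(~a & a), 0
3. ~a, 0
The negation has an open branch (countermodel exists).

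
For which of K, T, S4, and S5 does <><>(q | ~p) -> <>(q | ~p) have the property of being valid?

S4-tableau for the negation ~(<><>(q | ~p) -> <>(q | ~p)):
1. ~(<><>(q | ~p) -> <>(q | ~p)), u
2. <><>(q | ~p), u   [~->-rule on 1]
3. ~<>(q | ~p), u   [~->-rule on 1]
4. ~(q | ~p), u   [~<>-rule on 3 via uRu]
5. ~q, u   [~|-rule on 4]
6. p, u   [~|-rule on 4]
7. <>(q | ~p), v   [<>-rule on 2: fresh world v, uRv]
8. ~(q | ~p), v   [~<>-rule on 3 via uRv]
9. ~q, v   [~|-rule on 8]
10. p, v   [~|-rule on 8]
11. q | ~p, w   [<>-rule on 7: fresh world w, vRw]
12. ~(q | ~p), w   [~<>-rule on 3 via uRw]
13. ~q, w   [~|-rule on 12]
14. p, w   [~|-rule on 12]
15. ~p, w   [|-rule on 11 (branches; this branch)]
Accessibility: uRu, uRv, uRw, vRv, vRw, wRw
Branch closes: p and ~p both at w.
Every branch closes (one shown): valid in S4, hence also in S5 (every theorem of S4 is a theorem of S5).
T-tableau for the negation ~(<><>(q | ~p) -> <>(q | ~p)):
1. ~(<><>(q | ~p) -> <>(q | ~p)), u
2. <><>(q | ~p), u   [~->-rule on 1]
3. ~<>(q | ~p), u   [~->-rule on 1]
4. ~(q | ~p), u   [~<>-rule on 3 via uRu]
5. ~q, u   [~|-rule on 4]
6. p, u   [~|-rule on 4]
7. <>(q | ~p), v   [<>-rule on 2: fresh world v, uRv]
8. ~(q | ~p), v   [~<>-rule on 3 via uRv]
9. ~q, v   [~|-rule on 8]
10. p, v   [~|-rule on 8]
11. q | ~p, w   [<>-rule on 7: fresh world w, vRw]
12. ~p, w   [|-rule on 11 (branches; this branch)]
Accessibility: uRu, uRv, vRv, vRw, wRw
Complete open branch: countermodel on a T-frame, so not valid in T, nor in K (the same frame is also a K-frame).

S4, S5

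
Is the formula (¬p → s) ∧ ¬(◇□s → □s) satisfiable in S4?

1. (¬p → s) ∧ ¬(◇□s → □s), w0
2. ¬p → s, w0
3. ¬(◇□s → □s), w0
4. ◇□s, w0
5. ¬□s, w0
6. s, w0
7. □s, w1
8. s, w1
9. ¬s, w2
Accessibility: w0Rw0, w0Rw1, w0Rw2, w1Rw1, w2Rw2

Yes, satisfiable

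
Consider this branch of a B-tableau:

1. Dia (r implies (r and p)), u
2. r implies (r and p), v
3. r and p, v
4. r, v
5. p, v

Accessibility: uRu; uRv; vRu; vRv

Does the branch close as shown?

Open

No atom appears with both signs at the same world.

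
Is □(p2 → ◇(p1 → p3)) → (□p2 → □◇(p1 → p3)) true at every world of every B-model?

Tableau for the negation ¬(□(p2 → ◇(p1 → p3)) → (□p2 → □◇(p1 → p3))):
1. ¬(□(p2 → ◇(p1 → p3)) → (□p2 → □◇(p1 → p3))), u
2. □(p2 → ◇(p1 → p3)), u
3. ¬(□p2 → □◇(p1 → p3)), u
4. □p2, u
5. ¬□◇(p1 → p3), u
6. p2 → ◇(p1 → p3), u
7. p2, u
8. ◇(p1 → p3), u
9. ¬◇(p1 → p3), v
10. p2 → ◇(p1 → p3), v
11. p2, v
12. ¬(p1 → p3), u
13. p1, u
14. ¬p3, u
15. ¬(p1 → p3), v
16. p1, v
17. ¬p3, v
18. ◇(p1 → p3), v
19. p1 → p3, w
20. p2 → ◇(p1 → p3), w
21. p2, w
22. p3, w
23. ◇(p1 → p3), w
24. p1 → p3, x
25. ¬(p1 → p3), x
26. p1, x
27. ¬p3, x
28. p3, x
Accessibility: uRu, uRv, uRw, vRu, vRv, vRx, wRu, wRw, xRv, xRx
Branch closes: p3 and ¬p3 both at x.
Every branch of the negation's tableau closes; the branch above is one of them.

Valid in B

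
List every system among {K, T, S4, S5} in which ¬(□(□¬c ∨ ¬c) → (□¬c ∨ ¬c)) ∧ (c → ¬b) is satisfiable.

T-tableau for the formula:
1. ¬(□(□¬c ∨ ¬c) → (□¬c ∨ ¬c)) ∧ (c → ¬b), u
2. ¬(□(□¬c ∨ ¬c) → (□¬c ∨ ¬c)), u
3. c → ¬b, u
4. □(□¬c ∨ ¬c), u
5. ¬(□¬c ∨ ¬c), u
6. ¬□¬c, u
7. c, u
8. □¬c ∨ ¬c, u
9. ¬b, u
10. □¬c, u
11. ¬c, u
Accessibility: uRu
Branch closes: c and ¬c both at u.
Every branch closes (one shown): unsatisfiable in T, hence also in S4, S5 (every S4/S5-frame is a T-frame).
K-tableau for the formula:
1. ¬(□(□¬c ∨ ¬c) → (□¬c ∨ ¬c)) ∧ (c → ¬b), u
2. ¬(□(□¬c ∨ ¬c) → (□¬c ∨ ¬c)), u
3. c → ¬b, u
4. □(□¬c ∨ ¬c), u
5. ¬(□¬c ∨ ¬c), u
6. ¬□¬c, u
7. c, u
8. ¬b, u
9. c, v
10. □¬c ∨ ¬c, v
11. □¬c, v
Accessibility: uRv
Complete open branch: satisfiable in K.

K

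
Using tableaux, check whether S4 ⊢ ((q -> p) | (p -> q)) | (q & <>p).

Tableau for the negation ~(((q -> p) | (p -> q)) | (q & <>p)):
1. ~(((q -> p) | (p -> q)) | (q & <>p)), w0
2. ~((q -> p) | (p -> q)), w0
3. ~(q & <>p), w0
4. ~(q -> p), w0
5. ~(p -> q), w0
6. q, w0
7. ~p, w0
8. p, w0
9. ~q, w0
Accessibility: w0Rw0
Branch closes: p and ~p both at w0.
All branches of the negation close; one closing branch shown above.

Yes, valid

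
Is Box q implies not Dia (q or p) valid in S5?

Tableau for the negation not (Box q implies not Dia (q or p)):
1. not (Box q implies not Dia (q or p)), 0
2. Box q, 0
3. Dia (q or p), 0
4. q, 0
5. q or p, 1
6. q, 1
7. p, 1
Accessibility: 0R0, 0R1, 1R0, 1R1
The negation has an open branch (countermodel exists).

No, not valid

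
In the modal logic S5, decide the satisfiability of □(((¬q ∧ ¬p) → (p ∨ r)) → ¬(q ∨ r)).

1. □(((¬q ∧ ¬p) → (p ∨ r)) → ¬(q ∨ r)), w0
2. ((¬q ∧ ¬p) → (p ∨ r)) → ¬(q ∨ r), w0
3. ¬(q ∨ r), w0
4. ¬q, w0
5. ¬r, w0
Accessibility: w0Rw0

Yes, satisfiable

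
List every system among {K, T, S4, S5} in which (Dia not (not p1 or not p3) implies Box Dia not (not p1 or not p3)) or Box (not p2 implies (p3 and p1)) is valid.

S5

S5-tableau for the negation not ((Dia not (not p1 or not p3) implies Box Dia not (not p1 or not p3)) or Box (not p2 implies (p3 and p1))):
1. not ((Dia not (not p1 or not p3) implies Box Dia not (not p1 or not p3)) or Box (not p2 implies (p3 and p1))), u
2. not (Dia not (not p1 or not p3) implies Box Dia not (not p1 or not p3)), u
3. not Box (not p2 implies (p3 and p1)), u
4. Dia not (not p1 or not p3), u
5. not Box Dia not (not p1 or not p3), u
6. not (not p2 implies (p3 and p1)), v
7. not p2, v
8. not (p3 and p1), v
9. not p1, v
10. not (not p1 or not p3), w
11. p1, w
12. p3, w
13. not Dia not (not p1 or not p3), x
14. not p1 or not p3, u
15. not p1 or not p3, v
16. not p1 or not p3, w
17. not p1 or not p3, x
18. not p3, u
19. not p3, v
20. not p3, w
Accessibility: uRu, uRv, uRw, uRx, vRu, vRv, vRw, vRx, wRu, wRv, wRw, wRx, xRu, xRv, xRw, xRx
Branch closes: p3 and not p3 both at w.
Every branch closes (one shown): valid in S5.
S4-tableau for the negation not ((Dia not (not p1 or not p3) implies Box Dia not (not p1 or not p3)) or Box (not p2 implies (p3 and p1))):
1. not ((Dia not (not p1 or not p3) implies Box Dia not (not p1 or not p3)) or Box (not p2 implies (p3 and p1))), u
2. not (Dia not (not p1 or not p3) implies Box Dia not (not p1 or not p3)), u
3. not Box (not p2 implies (p3 and p1)), u
4. Dia not (not p1 or not p3), u
5. not Box Dia not (not p1 or not p3), u
6. not (not p2 implies (p3 and p1)), v
7. not p2, v
8. not (p3 and p1), v
9. not p1, v
10. not (not p1 or not p3), w
11. p1, w
12. p3, w
13. not Dia not (not p1 or not p3), x
14. not p1 or not p3, x
15. not p3, x
Accessibility: uRu, uRv, uRw, uRx, vRv, wRw, xRx
Complete open branch: countermodel on an S4-frame, so not valid in S4, nor in K, T (the same frame is also a K-frame and a T-frame).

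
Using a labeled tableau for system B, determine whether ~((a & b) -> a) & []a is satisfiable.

Unsatisfiable (every branch closes)

1. ~((a & b) -> a) & []a, u
2. ~((a & b) -> a), u
3. []a, u
4. a & b, u
5. ~a, u
6. a, u
7. b, u
Accessibility: uRu
Branch closes: a and ~a both at u.
Every branch closes; the branch above is one of them.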